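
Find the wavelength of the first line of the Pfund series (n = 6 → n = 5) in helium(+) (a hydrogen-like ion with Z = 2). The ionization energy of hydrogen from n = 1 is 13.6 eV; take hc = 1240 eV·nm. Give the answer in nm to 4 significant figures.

1865 nm

The Pfund series terminates on n_f = 5; the first line has n_i = 5+1 = 6.
ΔE = 54.40 × (1/5² − 1/6²) = 0.6649 eV.
λ = 1240 / 0.6649 = 1865 nm.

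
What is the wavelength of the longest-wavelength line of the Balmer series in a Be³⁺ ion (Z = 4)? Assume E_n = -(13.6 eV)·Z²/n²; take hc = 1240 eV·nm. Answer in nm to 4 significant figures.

41.03 nm

The Balmer series terminates on n_f = 2; the first line has n_i = 2+1 = 3.
ΔE = 217.6 × (1/2² − 1/3²) = 30.22 eV.
λ = 1240 / 30.22 = 41.03 nm.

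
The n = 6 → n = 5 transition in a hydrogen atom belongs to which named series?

Pfund

The series is set by the lower level: n_f = 5 is the Pfund series.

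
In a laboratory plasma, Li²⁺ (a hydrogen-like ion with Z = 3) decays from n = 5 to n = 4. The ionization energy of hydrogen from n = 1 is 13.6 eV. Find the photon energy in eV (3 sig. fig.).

2.75 eV

The Bohr energies scale as Z², so for Z = 3: E_n = −122.4/n² eV.
E_5 = −122.4/25 = −4.896 eV and E_4 = −122.4/16 = −7.650 eV.
The photon energy is |E_5 − E_4| = 2.75 eV.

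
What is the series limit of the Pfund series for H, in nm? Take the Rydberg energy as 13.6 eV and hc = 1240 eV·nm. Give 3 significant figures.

2280 nm

The Pfund series has lower level n_f = 5; the series limit corresponds to n_i → ∞.
ΔE_max = 13.6 × 1 / 5² = 0.5440 eV.
λ_min = 1240 / 0.5440 = 2280 nm.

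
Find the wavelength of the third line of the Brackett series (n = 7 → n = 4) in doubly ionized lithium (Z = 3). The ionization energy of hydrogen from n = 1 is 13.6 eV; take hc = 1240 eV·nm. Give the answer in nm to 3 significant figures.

The Brackett series terminates on n_f = 4; the third line has n_i = 4+3 = 7.
ΔE = 122.4 × (1/4² − 1/7²) = 5.152 eV.
λ = 1240 / 5.152 = 241 nm.

241 nm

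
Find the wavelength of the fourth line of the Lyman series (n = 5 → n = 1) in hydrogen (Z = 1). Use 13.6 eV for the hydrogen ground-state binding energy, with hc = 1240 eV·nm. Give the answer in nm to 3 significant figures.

The Lyman series terminates on n_f = 1; the fourth line has n_i = 1+4 = 5.
ΔE = 13.60 × (1/1² − 1/5²) = 13.06 eV.
λ = 1240 / 13.06 = 95.0 nm.

95.0 nm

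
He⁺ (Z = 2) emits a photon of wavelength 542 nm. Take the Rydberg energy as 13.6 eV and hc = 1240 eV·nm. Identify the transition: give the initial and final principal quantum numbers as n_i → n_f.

n_i = 7, n_f = 4

The photon energy is ΔE = hc/λ = 1240 / 542 = 2.288 eV.
With Z = 2, ΔE = 54.40 × (1/n_f² − 1/n_i²), so 1/n_f² − 1/n_i² = 0.04206.
Trying n_f = 4 gives 1/n_i² = 0.02044, i.e. n_i ≈ 7; this pair matches.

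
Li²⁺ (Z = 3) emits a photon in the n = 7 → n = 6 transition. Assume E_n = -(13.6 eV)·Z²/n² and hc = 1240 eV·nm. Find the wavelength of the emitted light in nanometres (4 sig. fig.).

For Z = 3 the level energies scale as Z², so the effective Rydberg energy is 13.6 × 9 = 122.4 eV.
ΔE = 122.4 × (1/6² − 1/7²) = 122.4 × 0.007370 = 0.9020 eV.
λ = hc/ΔE = 1240 / 0.9020 = 1375 nm.

1375 nm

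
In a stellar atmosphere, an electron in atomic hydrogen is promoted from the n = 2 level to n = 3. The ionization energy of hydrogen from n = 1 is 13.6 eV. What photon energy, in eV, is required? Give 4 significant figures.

1.889 eV

E_3 = −13.60/9 = −1.511 eV and E_2 = −13.60/4 = −3.400 eV.
The photon energy is |E_3 − E_2| = 1.889 eV.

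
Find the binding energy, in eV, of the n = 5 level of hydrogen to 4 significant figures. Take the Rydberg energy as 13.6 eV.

E_5 = −13.60/25 = −0.5440 eV, so ionization (to E = 0) requires 0.5440 eV.

0.5440 eV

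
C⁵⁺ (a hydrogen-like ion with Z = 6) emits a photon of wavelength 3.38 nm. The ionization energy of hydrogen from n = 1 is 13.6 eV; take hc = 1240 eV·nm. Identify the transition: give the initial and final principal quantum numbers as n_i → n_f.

n_i = 2, n_f = 1

The photon energy is ΔE = hc/λ = 1240 / 3.38 = 366.9 eV.
With Z = 6, ΔE = 489.6 × (1/n_f² − 1/n_i²), so 1/n_f² − 1/n_i² = 0.7493.
Trying n_f = 1 gives 1/n_i² = 0.2507, i.e. n_i ≈ 2; this pair matches.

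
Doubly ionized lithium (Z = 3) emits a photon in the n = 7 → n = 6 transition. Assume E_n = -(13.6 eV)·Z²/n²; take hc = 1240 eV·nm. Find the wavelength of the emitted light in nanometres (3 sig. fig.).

For Z = 3 the level energies scale as Z², so the effective Rydberg energy is 13.6 × 9 = 122.4 eV.
ΔE = 122.4 × (1/6² − 1/7²) = 122.4 × 0.007370 = 0.9020 eV.
λ = hc/ΔE = 1240 / 0.9020 = 1370 nm.

1370 nm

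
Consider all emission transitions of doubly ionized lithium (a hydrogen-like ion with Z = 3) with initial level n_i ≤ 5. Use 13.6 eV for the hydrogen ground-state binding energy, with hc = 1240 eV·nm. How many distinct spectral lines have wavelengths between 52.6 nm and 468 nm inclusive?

Enumerate all n_i → n_f pairs with 1 ≤ n_f < n_i ≤ 5 and compute λ = 1240 / [13.6·9·(1/n_f² − 1/n_i²)].
Lines falling in [52.6, 468] nm: 4→2 (54.03 nm), 3→2 (72.94 nm), 5→3 (142.5 nm), 4→3 (208.4 nm), 5→4 (450.3 nm).

5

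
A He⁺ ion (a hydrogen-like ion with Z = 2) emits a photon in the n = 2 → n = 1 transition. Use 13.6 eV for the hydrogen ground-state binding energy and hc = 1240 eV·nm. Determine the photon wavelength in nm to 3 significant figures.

For Z = 2 the level energies scale as Z², so the effective Rydberg energy is 13.6 × 4 = 54.40 eV.
ΔE = 54.40 × (1/1² − 1/2²) = 54.40 × 0.7500 = 40.80 eV.
λ = hc/ΔE = 1240 / 40.80 = 30.4 nm.

30.4 nm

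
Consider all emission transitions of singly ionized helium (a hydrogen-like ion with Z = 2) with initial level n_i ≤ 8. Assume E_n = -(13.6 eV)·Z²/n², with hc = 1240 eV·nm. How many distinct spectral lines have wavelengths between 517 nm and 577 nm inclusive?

1

Enumerate all n_i → n_f pairs with 1 ≤ n_f < n_i ≤ 8 and compute λ = 1240 / [13.6·4·(1/n_f² − 1/n_i²)].
Lines falling in [517, 577] nm: 7→4 (541.5 nm).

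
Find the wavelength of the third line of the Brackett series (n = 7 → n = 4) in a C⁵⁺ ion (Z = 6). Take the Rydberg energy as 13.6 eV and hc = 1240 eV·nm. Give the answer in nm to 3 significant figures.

The Brackett series terminates on n_f = 4; the third line has n_i = 4+3 = 7.
ΔE = 489.6 × (1/4² − 1/7²) = 20.61 eV.
λ = 1240 / 20.61 = 60.2 nm.

60.2 nm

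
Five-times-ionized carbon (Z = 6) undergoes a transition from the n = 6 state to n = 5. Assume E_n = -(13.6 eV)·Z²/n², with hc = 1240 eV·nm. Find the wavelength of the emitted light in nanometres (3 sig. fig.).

207 nm

For Z = 6 the level energies scale as Z², so the effective Rydberg energy is 13.6 × 36 = 489.6 eV.
ΔE = 489.6 × (1/5² − 1/6²) = 489.6 × 0.01222 = 5.984 eV.
λ = hc/ΔE = 1240 / 5.984 = 207 nm.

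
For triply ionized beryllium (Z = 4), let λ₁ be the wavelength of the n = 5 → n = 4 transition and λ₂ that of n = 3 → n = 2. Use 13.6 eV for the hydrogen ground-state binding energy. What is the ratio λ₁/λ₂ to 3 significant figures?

6.17

λ ∝ 1/ΔE ∝ 1/(1/n_f² − 1/n_i²), and the Z² and hc factors cancel in the ratio.
λ₁/λ₂ = (1/2² − 1/3²)/(1/4² − 1/5²) = 0.1389/0.02250 = 6.17.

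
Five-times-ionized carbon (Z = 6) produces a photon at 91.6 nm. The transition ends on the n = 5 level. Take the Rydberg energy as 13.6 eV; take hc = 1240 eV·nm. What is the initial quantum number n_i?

n_i = 9

The photon energy is ΔE = hc/λ = 1240 / 91.6 = 13.54 eV.
With Z = 6, ΔE = 489.6 × (1/n_f² − 1/n_i²), so 1/n_f² − 1/n_i² = 0.02765.
With n_f = 5: 1/n_i² = 1/25 − 0.02765 = 0.01235, so n_i ≈ 9.00.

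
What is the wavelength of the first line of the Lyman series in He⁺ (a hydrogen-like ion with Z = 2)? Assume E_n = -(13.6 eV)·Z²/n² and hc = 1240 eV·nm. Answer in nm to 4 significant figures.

The Lyman series terminates on n_f = 1; the first line has n_i = 1+1 = 2.
ΔE = 54.40 × (1/1² − 1/2²) = 40.80 eV.
λ = 1240 / 40.80 = 30.39 nm.

30.39 nm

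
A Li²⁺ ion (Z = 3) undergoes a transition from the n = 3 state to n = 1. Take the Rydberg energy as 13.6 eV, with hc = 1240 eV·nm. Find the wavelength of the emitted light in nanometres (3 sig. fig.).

For Z = 3 the level energies scale as Z², so the effective Rydberg energy is 13.6 × 9 = 122.4 eV.
ΔE = 122.4 × (1/1² − 1/3²) = 122.4 × 0.8889 = 108.8 eV.
λ = hc/ΔE = 1240 / 108.8 = 11.4 nm.

11.4 nm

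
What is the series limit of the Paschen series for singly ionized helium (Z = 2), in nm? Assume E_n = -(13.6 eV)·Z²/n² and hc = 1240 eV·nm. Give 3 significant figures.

205 nm

The Paschen series has lower level n_f = 3; the series limit corresponds to n_i → ∞.
ΔE_max = 13.6 × 4 / 3² = 6.044 eV.
λ_min = 1240 / 6.044 = 205 nm.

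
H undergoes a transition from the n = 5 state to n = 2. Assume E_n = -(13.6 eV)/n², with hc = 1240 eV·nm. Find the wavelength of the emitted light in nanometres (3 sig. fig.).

434 nm

ΔE = 13.60 × (1/2² − 1/5²) = 13.60 × 0.2100 = 2.856 eV.
λ = hc/ΔE = 1240 / 2.856 = 434 nm.
This line belongs to the Balmer series.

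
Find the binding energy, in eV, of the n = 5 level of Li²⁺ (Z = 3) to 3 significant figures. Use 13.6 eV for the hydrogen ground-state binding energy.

4.90 eV

E_n = −13.6 Z²/n² = −122.4/n² eV for Z = 3.
E_5 = −122.4/25 = −4.90 eV, so ionization (to E = 0) requires 4.90 eV.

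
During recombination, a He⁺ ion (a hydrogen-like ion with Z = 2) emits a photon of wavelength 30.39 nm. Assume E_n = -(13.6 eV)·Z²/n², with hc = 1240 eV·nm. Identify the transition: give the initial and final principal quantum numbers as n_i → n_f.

The photon energy is ΔE = hc/λ = 1240 / 30.39 = 40.80 eV.
With Z = 2, ΔE = 54.40 × (1/n_f² − 1/n_i²), so 1/n_f² − 1/n_i² = 0.7501.
Trying n_f = 1 gives 1/n_i² = 0.2499, i.e. n_i ≈ 2; this pair matches.

n_i = 2, n_f = 1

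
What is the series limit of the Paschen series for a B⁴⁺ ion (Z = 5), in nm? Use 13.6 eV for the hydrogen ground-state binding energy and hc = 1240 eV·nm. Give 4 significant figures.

The Paschen series has lower level n_f = 3; the series limit corresponds to n_i → ∞.
ΔE_max = 13.6 × 25 / 3² = 37.78 eV.
λ_min = 1240 / 37.78 = 32.82 nm.

32.82 nm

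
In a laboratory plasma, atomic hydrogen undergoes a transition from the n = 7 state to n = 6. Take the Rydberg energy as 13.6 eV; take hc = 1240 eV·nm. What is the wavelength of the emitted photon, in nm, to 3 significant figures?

12400 nm

ΔE = 13.60 × (1/6² − 1/7²) = 13.60 × 0.007370 = 0.1002 eV.
λ = hc/ΔE = 1240 / 0.1002 = 12400 nm.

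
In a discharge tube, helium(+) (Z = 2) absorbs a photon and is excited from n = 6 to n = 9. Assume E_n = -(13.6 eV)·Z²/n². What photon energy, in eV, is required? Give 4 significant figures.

The Bohr energies scale as Z², so for Z = 2: E_n = −54.40/n² eV.
E_9 = −54.40/81 = −0.6716 eV and E_6 = −54.40/36 = −1.511 eV.
The photon energy is |E_9 − E_6| = 0.8395 eV.

0.8395 eV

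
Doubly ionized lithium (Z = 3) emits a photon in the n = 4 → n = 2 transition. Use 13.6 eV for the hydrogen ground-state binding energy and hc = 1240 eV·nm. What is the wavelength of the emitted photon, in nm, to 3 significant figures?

For Z = 3 the level energies scale as Z², so the effective Rydberg energy is 13.6 × 9 = 122.4 eV.
ΔE = 122.4 × (1/2² − 1/4²) = 122.4 × 0.1875 = 22.95 eV.
λ = hc/ΔE = 1240 / 22.95 = 54.0 nm.

54.0 nm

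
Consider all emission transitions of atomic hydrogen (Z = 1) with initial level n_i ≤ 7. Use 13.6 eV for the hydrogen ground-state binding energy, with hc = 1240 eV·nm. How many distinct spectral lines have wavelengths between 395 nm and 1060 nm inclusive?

6

Enumerate all n_i → n_f pairs with 1 ≤ n_f < n_i ≤ 7 and compute λ = 1240 / [13.6·1·(1/n_f² − 1/n_i²)].
Lines falling in [395, 1060] nm: 7→2 (397.1 nm), 6→2 (410.3 nm), 5→2 (434.2 nm), 4→2 (486.3 nm), 3→2 (656.5 nm), 7→3 (1005 nm).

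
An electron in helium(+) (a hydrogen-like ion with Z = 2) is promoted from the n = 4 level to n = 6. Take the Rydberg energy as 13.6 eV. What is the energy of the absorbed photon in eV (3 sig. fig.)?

The Bohr energies scale as Z², so for Z = 2: E_n = −54.40/n² eV.
E_6 = −54.40/36 = −1.511 eV and E_4 = −54.40/16 = −3.400 eV.
The photon energy is |E_6 − E_4| = 1.89 eV.

1.89 eV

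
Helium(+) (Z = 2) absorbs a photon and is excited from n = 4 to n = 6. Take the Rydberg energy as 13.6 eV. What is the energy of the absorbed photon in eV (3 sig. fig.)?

The Bohr energies scale as Z², so for Z = 2: E_n = −54.40/n² eV.
E_6 = −54.40/36 = −1.511 eV and E_4 = −54.40/16 = −3.400 eV.
The photon energy is |E_6 − E_4| = 1.89 eV.

1.89 eV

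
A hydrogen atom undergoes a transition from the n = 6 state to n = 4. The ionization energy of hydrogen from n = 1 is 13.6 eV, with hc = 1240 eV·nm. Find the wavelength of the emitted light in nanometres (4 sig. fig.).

ΔE = 13.60 × (1/4² − 1/6²) = 13.60 × 0.03472 = 0.4722 eV.
λ = hc/ΔE = 1240 / 0.4722 = 2626 nm.
This line belongs to the Brackett series.

2626 nm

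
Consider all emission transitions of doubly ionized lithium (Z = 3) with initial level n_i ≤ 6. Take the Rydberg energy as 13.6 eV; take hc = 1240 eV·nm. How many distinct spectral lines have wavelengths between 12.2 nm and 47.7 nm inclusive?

Enumerate all n_i → n_f pairs with 1 ≤ n_f < n_i ≤ 6 and compute λ = 1240 / [13.6·9·(1/n_f² − 1/n_i²)].
Lines falling in [12.2, 47.7] nm: 2→1 (13.51 nm), 6→2 (45.59 nm).

2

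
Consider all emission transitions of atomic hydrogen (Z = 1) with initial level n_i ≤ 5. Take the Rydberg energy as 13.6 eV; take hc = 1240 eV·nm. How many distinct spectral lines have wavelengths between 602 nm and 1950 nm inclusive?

3

Enumerate all n_i → n_f pairs with 1 ≤ n_f < n_i ≤ 5 and compute λ = 1240 / [13.6·1·(1/n_f² − 1/n_i²)].
Lines falling in [602, 1950] nm: 3→2 (656.5 nm), 5→3 (1282 nm), 4→3 (1876 nm).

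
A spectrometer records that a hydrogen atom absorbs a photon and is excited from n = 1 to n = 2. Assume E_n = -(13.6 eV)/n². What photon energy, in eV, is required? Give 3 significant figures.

10.2 eV

E_2 = −13.60/4 = −3.400 eV and E_1 = −13.60/1 = −13.60 eV.
The photon energy is |E_2 − E_1| = 10.2 eV.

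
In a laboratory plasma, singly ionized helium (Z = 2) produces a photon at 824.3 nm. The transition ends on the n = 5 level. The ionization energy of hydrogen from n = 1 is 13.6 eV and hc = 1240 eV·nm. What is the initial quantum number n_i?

n_i = 9

The photon energy is ΔE = hc/λ = 1240 / 824.3 = 1.504 eV.
With Z = 2, ΔE = 54.40 × (1/n_f² − 1/n_i²), so 1/n_f² − 1/n_i² = 0.02765.
With n_f = 5: 1/n_i² = 1/25 − 0.02765 = 0.01235, so n_i ≈ 9.00.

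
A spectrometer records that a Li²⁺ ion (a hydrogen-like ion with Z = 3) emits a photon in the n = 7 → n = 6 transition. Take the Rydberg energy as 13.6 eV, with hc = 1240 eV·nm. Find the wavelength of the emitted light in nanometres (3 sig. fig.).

1370 nm

For Z = 3 the level energies scale as Z², so the effective Rydberg energy is 13.6 × 9 = 122.4 eV.
ΔE = 122.4 × (1/6² − 1/7²) = 122.4 × 0.007370 = 0.9020 eV.
λ = hc/ΔE = 1240 / 0.9020 = 1370 nm.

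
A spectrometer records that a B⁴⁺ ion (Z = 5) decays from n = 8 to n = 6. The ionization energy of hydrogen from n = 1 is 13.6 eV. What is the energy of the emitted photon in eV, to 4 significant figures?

4.132 eV

The Bohr energies scale as Z², so for Z = 5: E_n = −340.0/n² eV.
E_8 = −340.0/64 = −5.313 eV and E_6 = −340.0/36 = −9.444 eV.
The photon energy is |E_8 − E_6| = 4.132 eV.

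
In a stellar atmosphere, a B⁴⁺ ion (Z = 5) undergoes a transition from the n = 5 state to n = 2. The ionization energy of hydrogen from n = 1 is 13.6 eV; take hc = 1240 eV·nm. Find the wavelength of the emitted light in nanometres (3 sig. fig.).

For Z = 5 the level energies scale as Z², so the effective Rydberg energy is 13.6 × 25 = 340.0 eV.
ΔE = 340.0 × (1/2² − 1/5²) = 340.0 × 0.2100 = 71.40 eV.
λ = hc/ΔE = 1240 / 71.40 = 17.4 nm.

17.4 nm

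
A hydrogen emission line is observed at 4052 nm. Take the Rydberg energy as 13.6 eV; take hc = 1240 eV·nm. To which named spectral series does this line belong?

ΔE = 1240/4052 = 0.3060 eV.
This matches 13.6 × (1/4² − 1/5²), so n_f = 4: the Brackett series.

Brackett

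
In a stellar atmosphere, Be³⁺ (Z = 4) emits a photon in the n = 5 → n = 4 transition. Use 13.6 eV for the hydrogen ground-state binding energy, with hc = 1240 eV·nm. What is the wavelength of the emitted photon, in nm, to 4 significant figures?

For Z = 4 the level energies scale as Z², so the effective Rydberg energy is 13.6 × 16 = 217.6 eV.
ΔE = 217.6 × (1/4² − 1/5²) = 217.6 × 0.02250 = 4.896 eV.
λ = hc/ΔE = 1240 / 4.896 = 253.3 nm.

253.3 nm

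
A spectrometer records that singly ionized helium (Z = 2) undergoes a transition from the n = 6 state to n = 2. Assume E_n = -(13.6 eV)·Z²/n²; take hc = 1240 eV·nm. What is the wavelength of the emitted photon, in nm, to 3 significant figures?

103 nm

For Z = 2 the level energies scale as Z², so the effective Rydberg energy is 13.6 × 4 = 54.40 eV.
ΔE = 54.40 × (1/2² − 1/6²) = 54.40 × 0.2222 = 12.09 eV.
λ = hc/ΔE = 1240 / 12.09 = 103 nm.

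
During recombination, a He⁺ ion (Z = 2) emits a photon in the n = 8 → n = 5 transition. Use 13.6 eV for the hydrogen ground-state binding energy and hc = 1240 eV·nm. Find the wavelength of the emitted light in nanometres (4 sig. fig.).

935.1 nm

For Z = 2 the level energies scale as Z², so the effective Rydberg energy is 13.6 × 4 = 54.40 eV.
ΔE = 54.40 × (1/5² − 1/8²) = 54.40 × 0.02438 = 1.326 eV.
λ = hc/ΔE = 1240 / 1.326 = 935.1 nm.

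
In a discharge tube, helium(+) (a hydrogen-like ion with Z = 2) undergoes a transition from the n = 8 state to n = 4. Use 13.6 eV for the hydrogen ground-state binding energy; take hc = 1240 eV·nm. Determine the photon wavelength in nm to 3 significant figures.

486 nm

For Z = 2 the level energies scale as Z², so the effective Rydberg energy is 13.6 × 4 = 54.40 eV.
ΔE = 54.40 × (1/4² − 1/8²) = 54.40 × 0.04688 = 2.550 eV.
λ = hc/ΔE = 1240 / 2.550 = 486 nm.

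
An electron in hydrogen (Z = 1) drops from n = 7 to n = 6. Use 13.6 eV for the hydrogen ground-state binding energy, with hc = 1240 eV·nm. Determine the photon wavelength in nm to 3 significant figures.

12400 nm

ΔE = 13.60 × (1/6² − 1/7²) = 13.60 × 0.007370 = 0.1002 eV.
λ = hc/ΔE = 1240 / 0.1002 = 12400 nm.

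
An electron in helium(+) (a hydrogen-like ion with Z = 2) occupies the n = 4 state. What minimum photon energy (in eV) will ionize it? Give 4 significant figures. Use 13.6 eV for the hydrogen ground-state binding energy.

E_n = −13.6 Z²/n² = −54.40/n² eV for Z = 2.
E_4 = −54.40/16 = −3.400 eV, so ionization (to E = 0) requires 3.400 eV.

3.400 eV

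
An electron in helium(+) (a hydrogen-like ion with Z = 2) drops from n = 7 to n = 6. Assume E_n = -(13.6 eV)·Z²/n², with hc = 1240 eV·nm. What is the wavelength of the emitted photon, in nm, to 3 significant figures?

3090 nm

For Z = 2 the level energies scale as Z², so the effective Rydberg energy is 13.6 × 4 = 54.40 eV.
ΔE = 54.40 × (1/6² − 1/7²) = 54.40 × 0.007370 = 0.4009 eV.
λ = hc/ΔE = 1240 / 0.4009 = 3090 nm.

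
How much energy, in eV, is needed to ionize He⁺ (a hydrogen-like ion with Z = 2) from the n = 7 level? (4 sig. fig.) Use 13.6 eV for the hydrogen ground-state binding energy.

1.110 eV

E_n = −13.6 Z²/n² = −54.40/n² eV for Z = 2.
E_7 = −54.40/49 = −1.110 eV, so ionization (to E = 0) requires 1.110 eV.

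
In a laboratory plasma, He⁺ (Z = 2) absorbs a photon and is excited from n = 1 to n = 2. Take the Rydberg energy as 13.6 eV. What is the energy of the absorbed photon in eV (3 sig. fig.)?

40.8 eV

The Bohr energies scale as Z², so for Z = 2: E_n = −54.40/n² eV.
E_2 = −54.40/4 = −13.60 eV and E_1 = −54.40/1 = −54.40 eV.
The photon energy is |E_2 − E_1| = 40.8 eV.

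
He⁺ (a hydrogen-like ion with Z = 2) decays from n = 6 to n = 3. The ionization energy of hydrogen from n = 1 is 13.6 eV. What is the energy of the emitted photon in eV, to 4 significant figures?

4.533 eV

The Bohr energies scale as Z², so for Z = 2: E_n = −54.40/n² eV.
E_6 = −54.40/36 = −1.511 eV and E_3 = −54.40/9 = −6.044 eV.
The photon energy is |E_6 − E_3| = 4.533 eV.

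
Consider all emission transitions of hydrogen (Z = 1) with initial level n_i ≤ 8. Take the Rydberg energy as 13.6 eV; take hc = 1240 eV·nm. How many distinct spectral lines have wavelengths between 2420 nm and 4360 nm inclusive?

Enumerate all n_i → n_f pairs with 1 ≤ n_f < n_i ≤ 8 and compute λ = 1240 / [13.6·1·(1/n_f² − 1/n_i²)].
Lines falling in [2420, 4360] nm: 6→4 (2626 nm), 8→5 (3741 nm), 5→4 (4052 nm).

3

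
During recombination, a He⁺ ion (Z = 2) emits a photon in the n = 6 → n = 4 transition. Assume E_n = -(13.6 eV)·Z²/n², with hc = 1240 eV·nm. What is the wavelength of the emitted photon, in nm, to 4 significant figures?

For Z = 2 the level energies scale as Z², so the effective Rydberg energy is 13.6 × 4 = 54.40 eV.
ΔE = 54.40 × (1/4² − 1/6²) = 54.40 × 0.03472 = 1.889 eV.
λ = hc/ΔE = 1240 / 1.889 = 656.5 nm.

656.5 nm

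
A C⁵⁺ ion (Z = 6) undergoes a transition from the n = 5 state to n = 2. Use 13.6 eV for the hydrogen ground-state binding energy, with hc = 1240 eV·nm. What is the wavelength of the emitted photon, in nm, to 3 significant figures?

For Z = 6 the level energies scale as Z², so the effective Rydberg energy is 13.6 × 36 = 489.6 eV.
ΔE = 489.6 × (1/2² − 1/5²) = 489.6 × 0.2100 = 102.8 eV.
λ = hc/ΔE = 1240 / 102.8 = 12.1 nm.

12.1 nm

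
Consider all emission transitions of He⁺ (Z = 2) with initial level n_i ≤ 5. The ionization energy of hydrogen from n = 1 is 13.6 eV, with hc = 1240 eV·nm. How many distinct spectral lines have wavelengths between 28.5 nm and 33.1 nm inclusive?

Enumerate all n_i → n_f pairs with 1 ≤ n_f < n_i ≤ 5 and compute λ = 1240 / [13.6·4·(1/n_f² − 1/n_i²)].
Lines falling in [28.5, 33.1] nm: 2→1 (30.39 nm).

1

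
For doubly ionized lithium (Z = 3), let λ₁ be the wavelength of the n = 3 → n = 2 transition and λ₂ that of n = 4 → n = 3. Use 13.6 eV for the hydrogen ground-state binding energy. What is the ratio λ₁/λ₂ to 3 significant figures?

0.350

λ ∝ 1/ΔE ∝ 1/(1/n_f² − 1/n_i²), and the Z² and hc factors cancel in the ratio.
λ₁/λ₂ = (1/3² − 1/4²)/(1/2² − 1/3²) = 0.04861/0.1389 = 0.350.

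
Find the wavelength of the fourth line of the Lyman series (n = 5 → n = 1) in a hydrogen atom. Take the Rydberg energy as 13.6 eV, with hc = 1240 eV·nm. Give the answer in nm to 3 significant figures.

95.0 nm

The Lyman series terminates on n_f = 1; the fourth line has n_i = 1+4 = 5.
ΔE = 13.60 × (1/1² − 1/5²) = 13.06 eV.
λ = 1240 / 13.06 = 95.0 nm.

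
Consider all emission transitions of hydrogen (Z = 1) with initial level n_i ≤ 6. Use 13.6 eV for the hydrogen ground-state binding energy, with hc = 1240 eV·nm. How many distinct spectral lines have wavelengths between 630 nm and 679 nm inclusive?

1

Enumerate all n_i → n_f pairs with 1 ≤ n_f < n_i ≤ 6 and compute λ = 1240 / [13.6·1·(1/n_f² − 1/n_i²)].
Lines falling in [630, 679] nm: 3→2 (656.5 nm).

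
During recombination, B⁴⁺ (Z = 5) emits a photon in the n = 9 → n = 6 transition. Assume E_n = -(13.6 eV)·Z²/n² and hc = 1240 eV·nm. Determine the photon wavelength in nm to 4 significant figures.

236.3 nm

For Z = 5 the level energies scale as Z², so the effective Rydberg energy is 13.6 × 25 = 340.0 eV.
ΔE = 340.0 × (1/6² − 1/9²) = 340.0 × 0.01543 = 5.247 eV.
λ = hc/ΔE = 1240 / 5.247 = 236.3 nm.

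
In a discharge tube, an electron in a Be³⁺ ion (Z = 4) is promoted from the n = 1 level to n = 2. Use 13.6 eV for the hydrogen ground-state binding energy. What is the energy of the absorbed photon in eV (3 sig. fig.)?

The Bohr energies scale as Z², so for Z = 4: E_n = −217.6/n² eV.
E_2 = −217.6/4 = −54.40 eV and E_1 = −217.6/1 = −217.6 eV.
The photon energy is |E_2 − E_1| = 163 eV.

163 eV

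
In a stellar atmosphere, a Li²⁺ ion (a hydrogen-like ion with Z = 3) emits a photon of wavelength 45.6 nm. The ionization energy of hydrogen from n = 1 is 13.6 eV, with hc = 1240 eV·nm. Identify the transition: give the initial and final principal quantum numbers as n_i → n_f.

n_i = 6, n_f = 2

The photon energy is ΔE = hc/λ = 1240 / 45.6 = 27.19 eV.
With Z = 3, ΔE = 122.4 × (1/n_f² − 1/n_i²), so 1/n_f² − 1/n_i² = 0.2222.
Trying n_f = 2 gives 1/n_i² = 0.02784, i.e. n_i ≈ 6; this pair matches.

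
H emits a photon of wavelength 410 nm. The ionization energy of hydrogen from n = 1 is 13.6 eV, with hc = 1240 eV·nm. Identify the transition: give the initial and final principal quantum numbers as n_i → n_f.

The photon energy is ΔE = hc/λ = 1240 / 410 = 3.024 eV.
With Z = 1, ΔE = 13.60 × (1/n_f² − 1/n_i²), so 1/n_f² − 1/n_i² = 0.2224.
Trying n_f = 2 gives 1/n_i² = 0.02762, i.e. n_i ≈ 6; this pair matches.

n_i = 6, n_f = 2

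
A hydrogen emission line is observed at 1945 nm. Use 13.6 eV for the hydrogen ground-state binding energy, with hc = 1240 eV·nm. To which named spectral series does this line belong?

ΔE = 1240/1945 = 0.6375 eV.
This matches 13.6 × (1/4² − 1/8²), so n_f = 4: the Brackett series.

Brackett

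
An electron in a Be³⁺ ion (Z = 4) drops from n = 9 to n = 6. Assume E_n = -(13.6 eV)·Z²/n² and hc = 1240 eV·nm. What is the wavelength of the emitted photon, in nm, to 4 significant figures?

369.3 nm

For Z = 4 the level energies scale as Z², so the effective Rydberg energy is 13.6 × 16 = 217.6 eV.
ΔE = 217.6 × (1/6² − 1/9²) = 217.6 × 0.01543 = 3.358 eV.
λ = hc/ΔE = 1240 / 3.358 = 369.3 nm.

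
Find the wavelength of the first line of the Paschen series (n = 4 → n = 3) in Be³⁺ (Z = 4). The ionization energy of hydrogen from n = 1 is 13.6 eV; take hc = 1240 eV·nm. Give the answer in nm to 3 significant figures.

The Paschen series terminates on n_f = 3; the first line has n_i = 3+1 = 4.
ΔE = 217.6 × (1/3² − 1/4²) = 10.58 eV.
λ = 1240 / 10.58 = 117 nm.

117 nm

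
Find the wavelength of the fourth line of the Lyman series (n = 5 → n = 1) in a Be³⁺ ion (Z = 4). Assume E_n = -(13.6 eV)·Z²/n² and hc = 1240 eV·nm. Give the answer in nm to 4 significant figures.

5.936 nm

The Lyman series terminates on n_f = 1; the fourth line has n_i = 1+4 = 5.
ΔE = 217.6 × (1/1² − 1/5²) = 208.9 eV.
λ = 1240 / 208.9 = 5.936 nm.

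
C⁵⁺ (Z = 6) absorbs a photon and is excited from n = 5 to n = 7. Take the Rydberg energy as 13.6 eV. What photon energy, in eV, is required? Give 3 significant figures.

9.59 eV

The Bohr energies scale as Z², so for Z = 6: E_n = −489.6/n² eV.
E_7 = −489.6/49 = −9.992 eV and E_5 = −489.6/25 = −19.58 eV.
The photon energy is |E_7 − E_5| = 9.59 eV.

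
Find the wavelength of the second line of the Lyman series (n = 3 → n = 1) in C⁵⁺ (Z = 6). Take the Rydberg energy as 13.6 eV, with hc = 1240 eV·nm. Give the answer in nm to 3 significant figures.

2.85 nm

The Lyman series terminates on n_f = 1; the second line has n_i = 1+2 = 3.
ΔE = 489.6 × (1/1² − 1/3²) = 435.2 eV.
λ = 1240 / 435.2 = 2.85 nm.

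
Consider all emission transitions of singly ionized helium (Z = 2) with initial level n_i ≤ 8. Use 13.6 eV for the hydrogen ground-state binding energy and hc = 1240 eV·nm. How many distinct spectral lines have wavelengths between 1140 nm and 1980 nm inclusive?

Enumerate all n_i → n_f pairs with 1 ≤ n_f < n_i ≤ 8 and compute λ = 1240 / [13.6·4·(1/n_f² − 1/n_i²)].
Lines falling in [1140, 1980] nm: 7→5 (1163 nm), 6→5 (1865 nm), 8→6 (1876 nm).

3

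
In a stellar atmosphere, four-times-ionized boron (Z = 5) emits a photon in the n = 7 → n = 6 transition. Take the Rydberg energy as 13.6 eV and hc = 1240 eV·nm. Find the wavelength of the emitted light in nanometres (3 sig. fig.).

495 nm

For Z = 5 the level energies scale as Z², so the effective Rydberg energy is 13.6 × 25 = 340.0 eV.
ΔE = 340.0 × (1/6² − 1/7²) = 340.0 × 0.007370 = 2.506 eV.
λ = hc/ΔE = 1240 / 2.506 = 495 nm.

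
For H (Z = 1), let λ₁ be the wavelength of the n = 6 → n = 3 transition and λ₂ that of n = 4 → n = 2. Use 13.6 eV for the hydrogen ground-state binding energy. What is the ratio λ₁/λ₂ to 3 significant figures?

λ ∝ 1/ΔE ∝ 1/(1/n_f² − 1/n_i²), and the Z² and hc factors cancel in the ratio.
λ₁/λ₂ = (1/2² − 1/4²)/(1/3² − 1/6²) = 0.1875/0.08333 = 2.25.

2.25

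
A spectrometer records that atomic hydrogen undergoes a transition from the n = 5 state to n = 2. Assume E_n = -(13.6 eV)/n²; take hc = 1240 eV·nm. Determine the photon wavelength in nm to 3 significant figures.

ΔE = 13.60 × (1/2² − 1/5²) = 13.60 × 0.2100 = 2.856 eV.
λ = hc/ΔE = 1240 / 2.856 = 434 nm.

434 nm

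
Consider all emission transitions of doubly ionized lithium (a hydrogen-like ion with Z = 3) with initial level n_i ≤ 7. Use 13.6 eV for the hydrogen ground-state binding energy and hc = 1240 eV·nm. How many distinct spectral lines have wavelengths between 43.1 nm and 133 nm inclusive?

Enumerate all n_i → n_f pairs with 1 ≤ n_f < n_i ≤ 7 and compute λ = 1240 / [13.6·9·(1/n_f² − 1/n_i²)].
Lines falling in [43.1, 133] nm: 7→2 (44.12 nm), 6→2 (45.59 nm), 5→2 (48.24 nm), 4→2 (54.03 nm), 3→2 (72.94 nm), 7→3 (111.7 nm), 6→3 (121.6 nm).

7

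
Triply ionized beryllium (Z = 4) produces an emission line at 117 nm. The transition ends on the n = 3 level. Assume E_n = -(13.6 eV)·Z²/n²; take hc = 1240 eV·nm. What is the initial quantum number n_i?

The photon energy is ΔE = hc/λ = 1240 / 117 = 10.60 eV.
With Z = 4, ΔE = 217.6 × (1/n_f² − 1/n_i²), so 1/n_f² − 1/n_i² = 0.04871.
With n_f = 3: 1/n_i² = 1/9 − 0.04871 = 0.06241, so n_i ≈ 4.00.

n_i = 4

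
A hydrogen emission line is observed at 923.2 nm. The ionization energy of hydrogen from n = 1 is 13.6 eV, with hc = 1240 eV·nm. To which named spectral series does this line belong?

Paschen

ΔE = 1240/923.2 = 1.343 eV.
This matches 13.6 × (1/3² − 1/9²), so n_f = 3: the Paschen series.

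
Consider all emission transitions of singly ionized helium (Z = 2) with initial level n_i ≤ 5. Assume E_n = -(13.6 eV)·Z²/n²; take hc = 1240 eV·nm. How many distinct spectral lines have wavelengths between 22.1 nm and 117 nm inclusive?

Enumerate all n_i → n_f pairs with 1 ≤ n_f < n_i ≤ 5 and compute λ = 1240 / [13.6·4·(1/n_f² − 1/n_i²)].
Lines falling in [22.1, 117] nm: 5→1 (23.74 nm), 4→1 (24.31 nm), 3→1 (25.64 nm), 2→1 (30.39 nm), 5→2 (108.5 nm).

5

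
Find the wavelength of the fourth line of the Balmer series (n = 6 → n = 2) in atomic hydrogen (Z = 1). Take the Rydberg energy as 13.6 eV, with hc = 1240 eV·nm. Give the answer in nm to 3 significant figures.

The Balmer series terminates on n_f = 2; the fourth line has n_i = 2+4 = 6.
ΔE = 13.60 × (1/2² − 1/6²) = 3.022 eV.
λ = 1240 / 3.022 = 410 nm.

410 nm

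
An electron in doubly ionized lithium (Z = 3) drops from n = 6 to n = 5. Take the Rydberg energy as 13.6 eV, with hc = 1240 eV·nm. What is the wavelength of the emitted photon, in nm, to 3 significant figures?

829 nm

For Z = 3 the level energies scale as Z², so the effective Rydberg energy is 13.6 × 9 = 122.4 eV.
ΔE = 122.4 × (1/5² − 1/6²) = 122.4 × 0.01222 = 1.496 eV.
λ = hc/ΔE = 1240 / 1.496 = 829 nm.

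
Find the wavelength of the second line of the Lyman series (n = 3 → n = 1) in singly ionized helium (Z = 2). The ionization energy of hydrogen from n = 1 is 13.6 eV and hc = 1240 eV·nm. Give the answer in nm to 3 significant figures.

The Lyman series terminates on n_f = 1; the second line has n_i = 1+2 = 3.
ΔE = 54.40 × (1/1² − 1/3²) = 48.36 eV.
λ = 1240 / 48.36 = 25.6 nm.

25.6 nm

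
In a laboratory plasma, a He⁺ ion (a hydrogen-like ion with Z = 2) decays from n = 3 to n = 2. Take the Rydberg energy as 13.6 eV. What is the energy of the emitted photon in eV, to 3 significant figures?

The Bohr energies scale as Z², so for Z = 2: E_n = −54.40/n² eV.
E_3 = −54.40/9 = −6.044 eV and E_2 = −54.40/4 = −13.60 eV.
The photon energy is |E_3 − E_2| = 7.56 eV.

7.56 eV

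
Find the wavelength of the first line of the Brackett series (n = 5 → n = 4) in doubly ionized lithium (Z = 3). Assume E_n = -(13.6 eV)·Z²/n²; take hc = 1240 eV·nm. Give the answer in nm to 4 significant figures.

450.3 nm

The Brackett series terminates on n_f = 4; the first line has n_i = 4+1 = 5.
ΔE = 122.4 × (1/4² − 1/5²) = 2.754 eV.
λ = 1240 / 2.754 = 450.3 nm.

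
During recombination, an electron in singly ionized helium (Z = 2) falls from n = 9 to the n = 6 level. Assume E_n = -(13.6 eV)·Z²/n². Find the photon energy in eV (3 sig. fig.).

The Bohr energies scale as Z², so for Z = 2: E_n = −54.40/n² eV.
E_9 = −54.40/81 = −0.6716 eV and E_6 = −54.40/36 = −1.511 eV.
The photon energy is |E_9 − E_6| = 0.840 eV.

0.840 eV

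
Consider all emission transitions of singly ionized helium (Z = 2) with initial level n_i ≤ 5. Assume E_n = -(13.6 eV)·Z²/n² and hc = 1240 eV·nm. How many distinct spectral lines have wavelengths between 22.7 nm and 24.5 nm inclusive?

Enumerate all n_i → n_f pairs with 1 ≤ n_f < n_i ≤ 5 and compute λ = 1240 / [13.6·4·(1/n_f² − 1/n_i²)].
Lines falling in [22.7, 24.5] nm: 5→1 (23.74 nm), 4→1 (24.31 nm).

2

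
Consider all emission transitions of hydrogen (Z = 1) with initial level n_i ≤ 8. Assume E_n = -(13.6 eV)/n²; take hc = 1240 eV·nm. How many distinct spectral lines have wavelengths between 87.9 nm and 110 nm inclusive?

Enumerate all n_i → n_f pairs with 1 ≤ n_f < n_i ≤ 8 and compute λ = 1240 / [13.6·1·(1/n_f² − 1/n_i²)].
Lines falling in [87.9, 110] nm: 8→1 (92.62 nm), 7→1 (93.08 nm), 6→1 (93.78 nm), 5→1 (94.98 nm), 4→1 (97.25 nm), 3→1 (102.6 nm).

6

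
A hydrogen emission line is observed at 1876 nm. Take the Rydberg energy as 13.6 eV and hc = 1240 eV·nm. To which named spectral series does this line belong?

Paschen

ΔE = 1240/1876 = 0.6610 eV.
This matches 13.6 × (1/3² − 1/4²), so n_f = 3: the Paschen series.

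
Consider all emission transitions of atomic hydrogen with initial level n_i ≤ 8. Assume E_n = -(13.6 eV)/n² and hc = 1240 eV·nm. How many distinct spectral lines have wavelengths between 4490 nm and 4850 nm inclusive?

1

Enumerate all n_i → n_f pairs with 1 ≤ n_f < n_i ≤ 8 and compute λ = 1240 / [13.6·1·(1/n_f² − 1/n_i²)].
Lines falling in [4490, 4850] nm: 7→5 (4654 nm).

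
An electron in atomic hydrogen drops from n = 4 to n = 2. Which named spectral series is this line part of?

The series is set by the lower level: n_f = 2 is the Balmer series.

Balmer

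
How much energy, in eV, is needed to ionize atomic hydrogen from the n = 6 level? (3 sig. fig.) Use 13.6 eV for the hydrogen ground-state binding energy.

0.378 eV

E_6 = −13.60/36 = −0.378 eV, so ionization (to E = 0) requires 0.378 eV.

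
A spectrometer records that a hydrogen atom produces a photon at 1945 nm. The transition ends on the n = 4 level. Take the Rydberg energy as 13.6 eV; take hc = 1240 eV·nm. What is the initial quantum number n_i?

n_i = 8

The photon energy is ΔE = hc/λ = 1240 / 1945 = 0.6375 eV.
With Z = 1, ΔE = 13.60 × (1/n_f² − 1/n_i²), so 1/n_f² − 1/n_i² = 0.04688.
With n_f = 4: 1/n_i² = 1/16 − 0.04688 = 0.01562, so n_i ≈ 8.00.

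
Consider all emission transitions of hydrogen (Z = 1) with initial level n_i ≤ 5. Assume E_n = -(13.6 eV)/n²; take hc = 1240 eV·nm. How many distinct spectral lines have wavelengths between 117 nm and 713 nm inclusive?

4

Enumerate all n_i → n_f pairs with 1 ≤ n_f < n_i ≤ 5 and compute λ = 1240 / [13.6·1·(1/n_f² − 1/n_i²)].
Lines falling in [117, 713] nm: 2→1 (121.6 nm), 5→2 (434.2 nm), 4→2 (486.3 nm), 3→2 (656.5 nm).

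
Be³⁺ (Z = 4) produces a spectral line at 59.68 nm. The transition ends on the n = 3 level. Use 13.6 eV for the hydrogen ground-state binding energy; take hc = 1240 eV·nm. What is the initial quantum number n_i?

n_i = 8

The photon energy is ΔE = hc/λ = 1240 / 59.68 = 20.78 eV.
With Z = 4, ΔE = 217.6 × (1/n_f² − 1/n_i²), so 1/n_f² − 1/n_i² = 0.09548.
With n_f = 3: 1/n_i² = 1/9 − 0.09548 = 0.01563, so n_i ≈ 8.00.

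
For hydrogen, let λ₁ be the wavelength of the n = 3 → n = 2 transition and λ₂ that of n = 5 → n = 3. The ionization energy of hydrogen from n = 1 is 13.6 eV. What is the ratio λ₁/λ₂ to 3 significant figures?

λ ∝ 1/ΔE ∝ 1/(1/n_f² − 1/n_i²), and the Z² and hc factors cancel in the ratio.
λ₁/λ₂ = (1/3² − 1/5²)/(1/2² − 1/3²) = 0.07111/0.1389 = 0.512.

0.512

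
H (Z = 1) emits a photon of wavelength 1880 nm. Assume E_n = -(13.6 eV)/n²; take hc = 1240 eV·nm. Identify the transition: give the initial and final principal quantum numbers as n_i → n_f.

The photon energy is ΔE = hc/λ = 1240 / 1880 = 0.6596 eV.
With Z = 1, ΔE = 13.60 × (1/n_f² − 1/n_i²), so 1/n_f² − 1/n_i² = 0.04850.
Trying n_f = 3 gives 1/n_i² = 0.06261, i.e. n_i ≈ 4; this pair matches.

n_i = 4, n_f = 3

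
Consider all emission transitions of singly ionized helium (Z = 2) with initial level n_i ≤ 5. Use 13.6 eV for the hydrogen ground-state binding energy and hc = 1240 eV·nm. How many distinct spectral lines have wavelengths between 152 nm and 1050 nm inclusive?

Enumerate all n_i → n_f pairs with 1 ≤ n_f < n_i ≤ 5 and compute λ = 1240 / [13.6·4·(1/n_f² − 1/n_i²)].
Lines falling in [152, 1050] nm: 3→2 (164.1 nm), 5→3 (320.5 nm), 4→3 (468.9 nm), 5→4 (1013 nm).

4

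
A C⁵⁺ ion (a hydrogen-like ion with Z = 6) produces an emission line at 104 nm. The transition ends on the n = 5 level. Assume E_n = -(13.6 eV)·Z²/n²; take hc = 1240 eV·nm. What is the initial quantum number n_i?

n_i = 8

The photon energy is ΔE = hc/λ = 1240 / 104 = 11.92 eV.
With Z = 6, ΔE = 489.6 × (1/n_f² − 1/n_i²), so 1/n_f² − 1/n_i² = 0.02435.
With n_f = 5: 1/n_i² = 1/25 − 0.02435 = 0.01565, so n_i ≈ 7.99.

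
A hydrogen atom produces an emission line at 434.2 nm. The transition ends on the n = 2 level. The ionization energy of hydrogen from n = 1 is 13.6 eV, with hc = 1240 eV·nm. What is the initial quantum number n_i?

The photon energy is ΔE = hc/λ = 1240 / 434.2 = 2.856 eV.
With Z = 1, ΔE = 13.60 × (1/n_f² − 1/n_i²), so 1/n_f² − 1/n_i² = 0.2100.
With n_f = 2: 1/n_i² = 1/4 − 0.2100 = 0.04001, so n_i ≈ 5.00.

n_i = 5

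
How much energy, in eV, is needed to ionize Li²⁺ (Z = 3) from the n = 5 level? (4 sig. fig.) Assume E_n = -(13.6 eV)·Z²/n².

E_n = −13.6 Z²/n² = −122.4/n² eV for Z = 3.
E_5 = −122.4/25 = −4.896 eV, so ionization (to E = 0) requires 4.896 eV.

4.896 eV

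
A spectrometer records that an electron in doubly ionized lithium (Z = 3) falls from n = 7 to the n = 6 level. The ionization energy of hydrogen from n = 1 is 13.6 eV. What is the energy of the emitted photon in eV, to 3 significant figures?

The Bohr energies scale as Z², so for Z = 3: E_n = −122.4/n² eV.
E_7 = −122.4/49 = −2.498 eV and E_6 = −122.4/36 = −3.400 eV.
The photon energy is |E_7 − E_6| = 0.902 eV.

0.902 eV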